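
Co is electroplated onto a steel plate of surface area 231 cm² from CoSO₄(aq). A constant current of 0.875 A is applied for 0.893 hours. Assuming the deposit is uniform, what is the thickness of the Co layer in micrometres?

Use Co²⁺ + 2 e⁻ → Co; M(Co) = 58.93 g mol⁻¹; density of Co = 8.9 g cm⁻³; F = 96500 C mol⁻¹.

4.18 μm

Q = I·t = 0.8750 × 3214.8 = 2813 C; n(e⁻) = 0.02915 mol.
n(Co) = n(e⁻)/2 = 0.01457 mol, so m = 0.01457 × 58.93 = 0.8589 g.
Volume = m/ρ = 0.8589 / 8.9 = 0.09651 cm³.
Thickness = V/A = 0.09651 / 231 = 4.18 × 10⁻⁴ cm = 4.18 μm.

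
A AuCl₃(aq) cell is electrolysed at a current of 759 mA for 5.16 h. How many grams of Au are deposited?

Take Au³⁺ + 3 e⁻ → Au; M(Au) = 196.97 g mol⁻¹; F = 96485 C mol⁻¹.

Q = I·t = 0.7590 A × 18576 s = 14100 C.
n(e⁻) = Q/F = 14100 / 96485 = 0.1461 mol.
Au³⁺ + 3 e⁻ → Au, so n(Au) = n(e⁻)/3 = 0.04871 mol.
m = n·M = 0.04871 × 196.97 = 9.59 g.

9.59 g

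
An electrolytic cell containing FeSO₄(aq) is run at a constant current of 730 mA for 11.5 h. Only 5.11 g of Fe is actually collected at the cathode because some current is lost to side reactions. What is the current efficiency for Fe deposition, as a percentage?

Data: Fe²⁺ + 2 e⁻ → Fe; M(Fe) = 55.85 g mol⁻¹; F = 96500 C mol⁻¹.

Q = I·t = 0.7300 × 41400 = 30220 C; n(e⁻) = 30220/96500 = 0.3132 mol.
Theoretical n(Fe) = n(e⁻)/2 = 0.1566 mol, i.e. m_theo = 0.1566 × 55.85 = 8.746 g.
Efficiency = m_actual / m_theo = 5.11 / 8.746 = 58.4 %.

58.4 %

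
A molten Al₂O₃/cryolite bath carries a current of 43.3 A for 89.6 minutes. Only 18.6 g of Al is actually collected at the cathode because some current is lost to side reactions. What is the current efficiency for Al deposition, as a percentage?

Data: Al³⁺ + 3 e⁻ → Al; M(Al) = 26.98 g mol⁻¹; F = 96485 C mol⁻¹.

Q = I·t = 43.30 × 5376.0 = 232800 C; n(e⁻) = 232800/96485 = 2.413 mol.
Theoretical n(Al) = n(e⁻)/3 = 0.8042 mol, i.e. m_theo = 0.8042 × 26.98 = 21.70 g.
Efficiency = m_actual / m_theo = 18.6 / 21.70 = 85.7 %.

85.7 %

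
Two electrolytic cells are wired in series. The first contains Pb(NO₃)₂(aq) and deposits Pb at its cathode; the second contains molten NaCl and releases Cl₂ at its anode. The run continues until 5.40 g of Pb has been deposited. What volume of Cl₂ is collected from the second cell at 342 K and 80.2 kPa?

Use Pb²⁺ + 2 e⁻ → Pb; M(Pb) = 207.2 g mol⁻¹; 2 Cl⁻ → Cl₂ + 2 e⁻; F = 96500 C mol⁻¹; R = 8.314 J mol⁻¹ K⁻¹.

n(Pb) = 5.40 / 207.2 = 0.02606 mol, so n(e⁻) = 2 × 0.02606 = 0.05212 mol.
The cells are in series, so the same 0.05212 mol of electrons passes through the second cell.
2 Cl⁻ → Cl₂ + 2 e⁻ — 2 mol e⁻ per mol Cl₂, so n(Cl₂) = 0.05212/2 = 0.02606 mol.
V = nRT/P = (0.02606 × 8.314 × 342) / (80.2 × 10³) = 9.24 × 10⁻⁴ m³ = 0.924 L.

0.924 L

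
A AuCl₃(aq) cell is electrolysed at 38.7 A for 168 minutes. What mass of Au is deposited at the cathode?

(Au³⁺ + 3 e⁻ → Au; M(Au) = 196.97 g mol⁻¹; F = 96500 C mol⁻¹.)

265 g

Q = I·t = 38.70 A × 10080 s = 390100 C.
n(e⁻) = Q/F = 390100 / 96500 = 4.042 mol.
Au³⁺ + 3 e⁻ → Au, so n(Au) = n(e⁻)/3 = 1.347 mol.
m = n·M = 1.347 × 196.97 = 265 g.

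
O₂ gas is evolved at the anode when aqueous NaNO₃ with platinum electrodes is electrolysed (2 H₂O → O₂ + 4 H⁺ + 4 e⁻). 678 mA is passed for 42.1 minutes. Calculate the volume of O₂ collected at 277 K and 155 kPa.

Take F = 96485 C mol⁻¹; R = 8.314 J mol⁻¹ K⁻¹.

Q = I·t = 0.6780 A × 2526.0 s = 1713 C.
n(e⁻) = Q/F = 1713 / 96485 = 0.01775 mol.
4 electrons are transferred per O₂ molecule, so n(O₂) = 0.01775 / 4 = 0.004438 mol.
V = nRT/P = (0.004438 × 8.314 × 277) / (155 × 10³ Pa) = 6.59 × 10⁻⁵ m³ = 0.0659 L.

0.0659 L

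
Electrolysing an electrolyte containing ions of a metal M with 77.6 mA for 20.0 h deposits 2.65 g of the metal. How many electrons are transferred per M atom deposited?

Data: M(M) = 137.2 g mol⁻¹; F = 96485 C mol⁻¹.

Q = I·t = 0.07760 A × 72000 s = 5587 C, so n(e⁻) = 5587/96485 = 0.05791 mol.
n(M) deposited = 2.65 / 137.2 = 0.01931 mol.
Electrons per atom = n(e⁻)/n(M) = 0.05791 / 0.01931 = 3.00 ≈ 3, so the ion is M³⁺.

3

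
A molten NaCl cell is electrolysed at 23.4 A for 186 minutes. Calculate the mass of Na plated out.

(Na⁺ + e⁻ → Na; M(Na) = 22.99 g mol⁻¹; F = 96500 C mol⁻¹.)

62.2 g

Q = I·t = 23.40 A × 11160 s = 261100 C.
n(e⁻) = Q/F = 261100 / 96500 = 2.706 mol.
Na⁺ + e⁻ → Na, so n(Na) = n(e⁻)/1 = 2.706 mol.
m = n·M = 2.706 × 22.99 = 62.2 g.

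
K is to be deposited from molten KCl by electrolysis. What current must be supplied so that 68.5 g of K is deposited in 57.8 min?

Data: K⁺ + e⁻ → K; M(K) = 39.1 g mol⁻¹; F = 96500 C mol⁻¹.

n(K) = 68.5 / 39.1 = 1.752 mol.
n(e⁻) = 1 × 1.752 = 1.752 mol.
Q = n(e⁻)·F = 1.752 × 96500 = 169100 C.
I = Q/t = 169100 / 3468.0 s = 48.7 A.

48.7 A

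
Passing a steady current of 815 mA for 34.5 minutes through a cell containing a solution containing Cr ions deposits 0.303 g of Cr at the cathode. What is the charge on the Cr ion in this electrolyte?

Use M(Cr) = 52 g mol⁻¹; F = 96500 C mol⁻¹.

+3

Q = I·t = 0.8150 A × 2070.0 s = 1687 C, so n(e⁻) = 1687/96500 = 0.01748 mol.
n(Cr) deposited = 0.303 / 52 = 0.005827 mol.
Electrons per atom = n(e⁻)/n(Cr) = 0.01748 / 0.005827 = 3.00 ≈ 3, so the ion is Cr³⁺.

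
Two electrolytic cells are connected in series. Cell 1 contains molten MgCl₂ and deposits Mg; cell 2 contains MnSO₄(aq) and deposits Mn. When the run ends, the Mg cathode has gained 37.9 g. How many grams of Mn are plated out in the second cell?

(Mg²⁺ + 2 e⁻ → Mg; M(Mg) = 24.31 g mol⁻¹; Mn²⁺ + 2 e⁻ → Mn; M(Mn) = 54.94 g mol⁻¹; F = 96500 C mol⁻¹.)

n(Mg) = 37.9 / 24.31 = 1.559 mol.
Since Mg²⁺ + 2 e⁻ → Mg, n(e⁻) passed = 2 × 1.559 = 3.118 mol.
Cells in series carry the same charge, so the same 3.118 mol of electrons passes through cell 2.
Mn²⁺ + 2 e⁻ → Mn, so n(Mn) = 3.118 / 2 = 1.559 mol.
m(Mn) = 1.559 × 54.94 = 85.7 g.

85.7 g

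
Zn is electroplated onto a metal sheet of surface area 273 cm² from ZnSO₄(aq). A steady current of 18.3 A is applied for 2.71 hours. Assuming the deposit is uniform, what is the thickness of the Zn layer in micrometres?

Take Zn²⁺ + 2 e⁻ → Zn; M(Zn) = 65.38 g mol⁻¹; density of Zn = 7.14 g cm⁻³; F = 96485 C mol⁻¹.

Q = I·t = 18.30 × 9756.0 = 178500 C; n(e⁻) = 1.850 mol.
n(Zn) = n(e⁻)/2 = 0.9252 mol, so m = 0.9252 × 65.38 = 60.49 g.
Volume = m/ρ = 60.49 / 7.14 = 8.472 cm³.
Thickness = V/A = 8.472 / 273 = 0.0310 cm = 310 μm.

310 μm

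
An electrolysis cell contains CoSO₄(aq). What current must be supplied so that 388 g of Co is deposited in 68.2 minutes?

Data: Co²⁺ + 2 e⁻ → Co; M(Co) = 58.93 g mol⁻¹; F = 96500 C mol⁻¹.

311 A

n(Co) = 388 / 58.93 = 6.584 mol.
n(e⁻) = 2 × 6.584 = 13.17 mol.
Q = n(e⁻)·F = 13.17 × 96500 = 1271000 C.
I = Q/t = 1271000 / 4092.0 s = 311 A.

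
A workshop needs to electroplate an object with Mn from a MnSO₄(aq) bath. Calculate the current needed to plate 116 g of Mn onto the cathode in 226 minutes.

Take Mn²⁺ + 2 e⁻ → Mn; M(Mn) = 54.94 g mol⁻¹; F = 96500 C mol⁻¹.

30.1 A

n(Mn) = 116 / 54.94 = 2.111 mol.
n(e⁻) = 2 × 2.111 = 4.223 mol.
Q = n(e⁻)·F = 4.223 × 96500 = 407500 C.
I = Q/t = 407500 / 13560 s = 30.1 A.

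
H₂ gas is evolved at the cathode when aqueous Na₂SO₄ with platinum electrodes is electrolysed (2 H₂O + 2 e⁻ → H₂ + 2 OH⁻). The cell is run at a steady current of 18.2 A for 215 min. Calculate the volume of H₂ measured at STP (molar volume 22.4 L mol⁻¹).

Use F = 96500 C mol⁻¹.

27.2 L

Q = I·t = 18.20 A × 12900 s = 234800 C.
n(e⁻) = Q/F = 234800 / 96500 = 2.433 mol.
2 electrons are transferred per H₂ molecule, so n(H₂) = 2.433 / 2 = 1.216 mol.
V = n × V_m = 1.216 × 22.4 = 27.2 L.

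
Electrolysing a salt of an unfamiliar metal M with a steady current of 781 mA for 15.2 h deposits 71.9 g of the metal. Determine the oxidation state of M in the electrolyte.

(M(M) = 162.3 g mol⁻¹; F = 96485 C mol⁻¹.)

Q = I·t = 0.7810 A × 54720 s = 42740 C, so n(e⁻) = 42740/96485 = 0.4429 mol.
n(M) deposited = 71.9 / 162.3 = 0.4430 mol.
Electrons per atom = n(e⁻)/n(M) = 0.4429 / 0.4430 = 1.00 ≈ 1, so the ion is M⁺.

+1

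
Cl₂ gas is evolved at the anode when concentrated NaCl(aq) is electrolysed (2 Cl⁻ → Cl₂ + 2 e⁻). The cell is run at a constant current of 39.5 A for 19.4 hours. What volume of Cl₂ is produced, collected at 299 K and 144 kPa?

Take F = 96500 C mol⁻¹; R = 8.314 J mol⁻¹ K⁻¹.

247 L

Q = I·t = 39.50 A × 69840 s = 2759000 C.
n(e⁻) = Q/F = 2759000 / 96500 = 28.59 mol.
2 electrons are transferred per Cl₂ molecule, so n(Cl₂) = 28.59 / 2 = 14.29 mol.
V = nRT/P = (14.29 × 8.314 × 299) / (144 × 10³ Pa) = 0.247 m³ = 247 L.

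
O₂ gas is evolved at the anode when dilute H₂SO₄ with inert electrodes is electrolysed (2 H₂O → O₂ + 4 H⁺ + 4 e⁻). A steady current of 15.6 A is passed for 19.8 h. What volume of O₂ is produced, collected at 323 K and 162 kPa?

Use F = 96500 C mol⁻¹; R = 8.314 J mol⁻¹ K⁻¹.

47.8 L

Q = I·t = 15.60 A × 71280 s = 1112000 C.
n(e⁻) = Q/F = 1112000 / 96500 = 11.52 mol.
4 electrons are transferred per O₂ molecule, so n(O₂) = 11.52 / 4 = 2.881 mol.
V = nRT/P = (2.881 × 8.314 × 323) / (162 × 10³ Pa) = 0.0478 m³ = 47.8 L.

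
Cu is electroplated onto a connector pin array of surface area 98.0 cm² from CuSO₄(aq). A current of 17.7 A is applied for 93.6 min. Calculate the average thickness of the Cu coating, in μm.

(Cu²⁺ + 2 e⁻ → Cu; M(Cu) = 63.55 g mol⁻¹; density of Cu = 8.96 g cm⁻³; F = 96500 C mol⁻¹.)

Q = I·t = 17.70 × 5616.0 = 99400 C; n(e⁻) = 1.030 mol.
n(Cu) = n(e⁻)/2 = 0.5150 mol, so m = 0.5150 × 63.55 = 32.73 g.
Volume = m/ρ = 32.73 / 8.96 = 3.653 cm³.
Thickness = V/A = 3.653 / 98.0 = 0.0373 cm = 373 μm.

373 μm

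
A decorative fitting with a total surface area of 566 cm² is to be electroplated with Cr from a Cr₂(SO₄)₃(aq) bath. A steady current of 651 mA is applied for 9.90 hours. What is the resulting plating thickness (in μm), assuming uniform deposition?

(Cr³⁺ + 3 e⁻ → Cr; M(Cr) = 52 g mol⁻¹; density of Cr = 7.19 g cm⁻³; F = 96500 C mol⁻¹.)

10.2 μm

Q = I·t = 0.6510 × 35640 = 23200 C; n(e⁻) = 0.2404 mol.
n(Cr) = n(e⁻)/3 = 0.08014 mol, so m = 0.08014 × 52 = 4.167 g.
Volume = m/ρ = 4.167 / 7.19 = 0.5796 cm³.
Thickness = V/A = 0.5796 / 566 = 0.00102 cm = 10.2 μm.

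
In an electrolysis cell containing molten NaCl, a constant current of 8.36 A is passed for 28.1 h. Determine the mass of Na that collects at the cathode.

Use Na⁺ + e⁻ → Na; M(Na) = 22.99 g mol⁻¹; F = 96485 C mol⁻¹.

202 g

Q = I·t = 8.360 A × 101160 s = 845700 C.
n(e⁻) = Q/F = 845700 / 96485 = 8.765 mol.
Na⁺ + e⁻ → Na, so n(Na) = n(e⁻)/1 = 8.765 mol.
m = n·M = 8.765 × 22.99 = 202 g.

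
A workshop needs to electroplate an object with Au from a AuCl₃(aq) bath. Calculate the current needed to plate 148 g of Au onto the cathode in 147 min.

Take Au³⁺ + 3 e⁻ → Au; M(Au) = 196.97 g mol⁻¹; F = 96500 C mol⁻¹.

n(Au) = 148 / 196.97 = 0.7514 mol.
n(e⁻) = 3 × 0.7514 = 2.254 mol.
Q = n(e⁻)·F = 2.254 × 96500 = 217500 C.
I = Q/t = 217500 / 8820.0 s = 24.7 A.

24.7 A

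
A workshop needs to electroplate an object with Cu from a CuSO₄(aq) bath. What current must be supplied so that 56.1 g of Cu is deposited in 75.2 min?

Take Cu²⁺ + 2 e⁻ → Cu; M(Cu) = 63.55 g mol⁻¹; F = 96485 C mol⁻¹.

n(Cu) = 56.1 / 63.55 = 0.8828 mol.
n(e⁻) = 2 × 0.8828 = 1.766 mol.
Q = n(e⁻)·F = 1.766 × 96485 = 170300 C.
I = Q/t = 170300 / 4512.0 s = 37.8 A.

37.8 A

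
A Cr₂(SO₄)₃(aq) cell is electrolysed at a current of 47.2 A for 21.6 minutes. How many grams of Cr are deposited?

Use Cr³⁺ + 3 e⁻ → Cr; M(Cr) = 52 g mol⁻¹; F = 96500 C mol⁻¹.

Q = I·t = 47.20 A × 1296.0 s = 61170 C.
n(e⁻) = Q/F = 61170 / 96500 = 0.6339 mol.
Cr³⁺ + 3 e⁻ → Cr, so n(Cr) = n(e⁻)/3 = 0.2113 mol.
m = n·M = 0.2113 × 52 = 11.0 g.

11.0 g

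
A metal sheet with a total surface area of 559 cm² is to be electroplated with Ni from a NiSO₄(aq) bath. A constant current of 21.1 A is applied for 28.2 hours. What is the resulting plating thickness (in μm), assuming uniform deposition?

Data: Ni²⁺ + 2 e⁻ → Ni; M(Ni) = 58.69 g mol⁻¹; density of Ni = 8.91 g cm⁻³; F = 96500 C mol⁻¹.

1310 μm

Q = I·t = 21.10 × 101520 = 2142000 C; n(e⁻) = 22.20 mol.
n(Ni) = n(e⁻)/2 = 11.10 mol, so m = 11.10 × 58.69 = 651.4 g.
Volume = m/ρ = 651.4 / 8.91 = 73.11 cm³.
Thickness = V/A = 73.11 / 559 = 0.131 cm = 1310 μm.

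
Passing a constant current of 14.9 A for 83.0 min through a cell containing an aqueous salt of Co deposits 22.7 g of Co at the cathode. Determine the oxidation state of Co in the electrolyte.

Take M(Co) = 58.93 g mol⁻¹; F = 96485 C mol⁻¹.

+2

Q = I·t = 14.90 A × 4980.0 s = 74200 C, so n(e⁻) = 74200/96485 = 0.7691 mol.
n(Co) deposited = 22.7 / 58.93 = 0.3852 mol.
Electrons per atom = n(e⁻)/n(Co) = 0.7691 / 0.3852 = 2.00 ≈ 2, so the ion is Co²⁺.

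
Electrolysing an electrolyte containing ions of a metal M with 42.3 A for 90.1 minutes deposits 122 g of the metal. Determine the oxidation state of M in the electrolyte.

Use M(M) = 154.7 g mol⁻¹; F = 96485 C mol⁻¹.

Q = I·t = 42.30 A × 5406.0 s = 228700 C, so n(e⁻) = 228700/96485 = 2.370 mol.
n(M) deposited = 122 / 154.7 = 0.7886 mol.
Electrons per atom = n(e⁻)/n(M) = 2.370 / 0.7886 = 3.01 ≈ 3, so the ion is M³⁺.

+3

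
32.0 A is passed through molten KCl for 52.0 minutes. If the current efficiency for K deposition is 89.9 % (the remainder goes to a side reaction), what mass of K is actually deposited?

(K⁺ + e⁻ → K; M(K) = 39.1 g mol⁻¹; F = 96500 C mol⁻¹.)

Q = I·t = 32.00 × 3120.0 = 99840 C.
n(e⁻) = 99840/96500 = 1.035 mol; theoretically n(K) = 1.035/1 = 1.035 mol, m_theo = 40.45 g.
At 89.9 % efficiency, m_actual = 0.899 × 40.45 = 36.4 g.

36.4 g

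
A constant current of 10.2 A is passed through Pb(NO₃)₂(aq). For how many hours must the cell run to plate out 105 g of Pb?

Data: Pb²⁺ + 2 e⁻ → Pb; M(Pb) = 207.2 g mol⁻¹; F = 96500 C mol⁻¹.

n(Pb) = m/M = 105 / 207.2 = 0.5068 mol.
Each Pb atom requires 2 electrons, so n(e⁻) = 2 × 0.5068 = 1.014 mol.
Q = n(e⁻)·F = 1.014 × 96500 = 97800 C.
t = Q/I = 97800 / 10.20 A = 9589 s = 2.66 h.

2.66 h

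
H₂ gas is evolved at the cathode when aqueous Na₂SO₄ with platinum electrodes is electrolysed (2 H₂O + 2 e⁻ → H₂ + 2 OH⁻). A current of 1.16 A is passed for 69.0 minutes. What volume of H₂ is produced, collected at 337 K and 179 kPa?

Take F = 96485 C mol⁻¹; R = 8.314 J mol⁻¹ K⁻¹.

0.390 L

Q = I·t = 1.160 A × 4140.0 s = 4802 C.
n(e⁻) = Q/F = 4802 / 96485 = 0.04977 mol.
2 electrons are transferred per H₂ molecule, so n(H₂) = 0.04977 / 2 = 0.02489 mol.
V = nRT/P = (0.02489 × 8.314 × 337) / (179 × 10³ Pa) = 3.90 × 10⁻⁴ m³ = 0.390 L.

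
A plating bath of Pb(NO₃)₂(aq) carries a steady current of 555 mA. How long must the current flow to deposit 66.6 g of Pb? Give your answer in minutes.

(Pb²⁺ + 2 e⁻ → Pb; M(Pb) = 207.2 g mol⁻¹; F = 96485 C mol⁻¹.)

n(Pb) = m/M = 66.6 / 207.2 = 0.3214 mol.
Each Pb atom requires 2 electrons, so n(e⁻) = 2 × 0.3214 = 0.6429 mol.
Q = n(e⁻)·F = 0.6429 × 96485 = 62030 C.
t = Q/I = 62030 / 0.5550 A = 111800 s = 1860 min.

1860 min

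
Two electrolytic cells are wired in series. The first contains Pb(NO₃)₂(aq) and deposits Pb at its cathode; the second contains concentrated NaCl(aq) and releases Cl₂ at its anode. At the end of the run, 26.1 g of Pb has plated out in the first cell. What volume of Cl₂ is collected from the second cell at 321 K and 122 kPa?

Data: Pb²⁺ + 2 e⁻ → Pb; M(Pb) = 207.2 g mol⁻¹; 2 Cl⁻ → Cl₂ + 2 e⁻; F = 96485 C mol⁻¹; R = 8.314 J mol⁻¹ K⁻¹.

n(Pb) = 26.1 / 207.2 = 0.1260 mol, so n(e⁻) = 2 × 0.1260 = 0.2519 mol.
The cells are in series, so the same 0.2519 mol of electrons passes through the second cell.
2 Cl⁻ → Cl₂ + 2 e⁻ — 2 mol e⁻ per mol Cl₂, so n(Cl₂) = 0.2519/2 = 0.1260 mol.
V = nRT/P = (0.1260 × 8.314 × 321) / (122 × 10³) = 0.00276 m³ = 2.76 L.

2.76 L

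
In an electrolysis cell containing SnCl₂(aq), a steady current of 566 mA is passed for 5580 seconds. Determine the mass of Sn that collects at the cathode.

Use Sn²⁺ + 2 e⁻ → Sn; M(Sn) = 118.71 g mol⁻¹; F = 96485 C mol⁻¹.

Q = I·t = 0.5660 A × 5580.0 s = 3158 C.
n(e⁻) = Q/F = 3158 / 96485 = 0.03273 mol.
Sn²⁺ + 2 e⁻ → Sn, so n(Sn) = n(e⁻)/2 = 0.01637 mol.
m = n·M = 0.01637 × 118.71 = 1.94 g.

1.94 g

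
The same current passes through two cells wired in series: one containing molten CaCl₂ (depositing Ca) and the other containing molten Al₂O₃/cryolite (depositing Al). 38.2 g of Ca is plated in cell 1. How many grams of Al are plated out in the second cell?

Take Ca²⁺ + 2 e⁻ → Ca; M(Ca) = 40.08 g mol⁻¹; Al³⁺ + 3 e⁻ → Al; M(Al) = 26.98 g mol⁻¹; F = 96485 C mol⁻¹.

17.1 g

n(Ca) = 38.2 / 40.08 = 0.9531 mol.
Since Ca²⁺ + 2 e⁻ → Ca, n(e⁻) passed = 2 × 0.9531 = 1.906 mol.
Cells in series carry the same charge, so the same 1.906 mol of electrons passes through cell 2.
Al³⁺ + 3 e⁻ → Al, so n(Al) = 1.906 / 3 = 0.6354 mol.
m(Al) = 0.6354 × 26.98 = 17.1 g.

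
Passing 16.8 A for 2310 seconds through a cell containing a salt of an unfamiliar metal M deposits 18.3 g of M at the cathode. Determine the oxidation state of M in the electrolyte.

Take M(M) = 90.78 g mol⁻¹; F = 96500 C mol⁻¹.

Q = I·t = 16.80 A × 2310.0 s = 38810 C, so n(e⁻) = 38810/96500 = 0.4022 mol.
n(M) deposited = 18.3 / 90.78 = 0.2016 mol.
Electrons per atom = n(e⁻)/n(M) = 0.4022 / 0.2016 = 1.99 ≈ 2, so the ion is M²⁺.

+2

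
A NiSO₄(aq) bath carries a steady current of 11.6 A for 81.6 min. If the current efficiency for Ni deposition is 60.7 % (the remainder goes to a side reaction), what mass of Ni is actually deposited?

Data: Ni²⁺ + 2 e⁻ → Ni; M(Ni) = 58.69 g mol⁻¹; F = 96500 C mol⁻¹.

10.5 g

Q = I·t = 11.60 × 4896.0 = 56790 C.
n(e⁻) = 56790/96500 = 0.5885 mol; theoretically n(Ni) = 0.5885/2 = 0.2943 mol, m_theo = 17.27 g.
At 60.7 % efficiency, m_actual = 0.607 × 17.27 = 10.5 g.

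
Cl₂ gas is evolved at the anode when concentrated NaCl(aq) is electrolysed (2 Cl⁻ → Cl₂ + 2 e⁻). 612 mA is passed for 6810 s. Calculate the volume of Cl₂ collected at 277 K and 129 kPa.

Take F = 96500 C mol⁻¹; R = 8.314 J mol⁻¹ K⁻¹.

0.386 L

Q = I·t = 0.6120 A × 6810.0 s = 4168 C.
n(e⁻) = Q/F = 4168 / 96500 = 0.04319 mol.
2 electrons are transferred per Cl₂ molecule, so n(Cl₂) = 0.04319 / 2 = 0.02159 mol.
V = nRT/P = (0.02159 × 8.314 × 277) / (129 × 10³ Pa) = 3.86 × 10⁻⁴ m³ = 0.386 L.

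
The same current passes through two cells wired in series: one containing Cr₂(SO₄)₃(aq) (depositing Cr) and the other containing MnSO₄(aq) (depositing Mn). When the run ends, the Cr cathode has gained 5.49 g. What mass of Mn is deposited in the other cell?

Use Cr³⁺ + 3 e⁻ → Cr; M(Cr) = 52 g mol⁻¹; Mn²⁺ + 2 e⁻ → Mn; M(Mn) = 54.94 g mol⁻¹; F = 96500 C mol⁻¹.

n(Cr) = 5.49 / 52 = 0.1056 mol.
Since Cr³⁺ + 3 e⁻ → Cr, n(e⁻) passed = 3 × 0.1056 = 0.3167 mol.
Cells in series carry the same charge, so the same 0.3167 mol of electrons passes through cell 2.
Mn²⁺ + 2 e⁻ → Mn, so n(Mn) = 0.3167 / 2 = 0.1584 mol.
m(Mn) = 0.1584 × 54.94 = 8.70 g.

8.70 g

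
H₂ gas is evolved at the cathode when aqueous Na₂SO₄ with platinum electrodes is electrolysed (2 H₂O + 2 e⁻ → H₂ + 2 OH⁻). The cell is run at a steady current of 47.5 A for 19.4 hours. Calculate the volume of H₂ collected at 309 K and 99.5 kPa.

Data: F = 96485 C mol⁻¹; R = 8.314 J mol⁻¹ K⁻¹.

444 L

Q = I·t = 47.50 A × 69840 s = 3317000 C.
n(e⁻) = Q/F = 3317000 / 96485 = 34.38 mol.
2 electrons are transferred per H₂ molecule, so n(H₂) = 34.38 / 2 = 17.19 mol.
V = nRT/P = (17.19 × 8.314 × 309) / (99.5 × 10³ Pa) = 0.444 m³ = 444 L.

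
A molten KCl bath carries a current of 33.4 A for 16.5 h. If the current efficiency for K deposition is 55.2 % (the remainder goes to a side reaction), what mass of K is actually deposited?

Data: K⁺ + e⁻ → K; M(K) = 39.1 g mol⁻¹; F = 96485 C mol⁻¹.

444 g

Q = I·t = 33.40 × 59400 = 1984000 C.
n(e⁻) = 1984000/96485 = 20.56 mol; theoretically n(K) = 20.56/1 = 20.56 mol, m_theo = 804.0 g.
At 55.2 % efficiency, m_actual = 0.552 × 804.0 = 444 g.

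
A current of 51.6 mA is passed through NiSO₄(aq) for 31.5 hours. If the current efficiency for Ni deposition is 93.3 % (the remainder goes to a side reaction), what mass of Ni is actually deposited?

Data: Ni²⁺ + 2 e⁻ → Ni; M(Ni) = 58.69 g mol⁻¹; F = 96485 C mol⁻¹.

Q = I·t = 0.05160 × 113400 = 5851 C.
n(e⁻) = 5851/96485 = 0.06065 mol; theoretically n(Ni) = 0.06065/2 = 0.03032 mol, m_theo = 1.780 g.
At 93.3 % efficiency, m_actual = 0.933 × 1.780 = 1.66 g.

1.66 g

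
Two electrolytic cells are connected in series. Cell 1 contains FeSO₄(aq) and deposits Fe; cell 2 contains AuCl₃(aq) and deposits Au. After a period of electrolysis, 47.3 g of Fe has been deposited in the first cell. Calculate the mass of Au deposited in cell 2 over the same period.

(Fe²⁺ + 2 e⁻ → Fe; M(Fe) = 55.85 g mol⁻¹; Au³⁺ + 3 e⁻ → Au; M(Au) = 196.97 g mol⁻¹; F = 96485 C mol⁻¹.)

111 g

n(Fe) = 47.3 / 55.85 = 0.8469 mol.
Since Fe²⁺ + 2 e⁻ → Fe, n(e⁻) passed = 2 × 0.8469 = 1.694 mol.
Cells in series carry the same charge, so the same 1.694 mol of electrons passes through cell 2.
Au³⁺ + 3 e⁻ → Au, so n(Au) = 1.694 / 3 = 0.5646 mol.
m(Au) = 0.5646 × 196.97 = 111 g.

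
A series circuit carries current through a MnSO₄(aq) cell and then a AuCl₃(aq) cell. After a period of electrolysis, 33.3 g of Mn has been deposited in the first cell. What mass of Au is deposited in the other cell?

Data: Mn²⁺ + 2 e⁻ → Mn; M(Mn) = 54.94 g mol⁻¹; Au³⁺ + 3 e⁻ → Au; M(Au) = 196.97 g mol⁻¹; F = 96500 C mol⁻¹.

n(Mn) = 33.3 / 54.94 = 0.6061 mol.
Since Mn²⁺ + 2 e⁻ → Mn, n(e⁻) passed = 2 × 0.6061 = 1.212 mol.
Cells in series carry the same charge, so the same 1.212 mol of electrons passes through cell 2.
Au³⁺ + 3 e⁻ → Au, so n(Au) = 1.212 / 3 = 0.4041 mol.
m(Au) = 0.4041 × 196.97 = 79.6 g.

79.6 g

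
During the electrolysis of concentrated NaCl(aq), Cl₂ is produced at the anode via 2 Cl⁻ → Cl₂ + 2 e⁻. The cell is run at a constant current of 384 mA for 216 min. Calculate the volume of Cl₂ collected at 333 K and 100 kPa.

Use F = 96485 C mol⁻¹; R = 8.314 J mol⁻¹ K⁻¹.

Q = I·t = 0.3840 A × 12960 s = 4977 C.
n(e⁻) = Q/F = 4977 / 96485 = 0.05158 mol.
2 electrons are transferred per Cl₂ molecule, so n(Cl₂) = 0.05158 / 2 = 0.02579 mol.
V = nRT/P = (0.02579 × 8.314 × 333) / (100 × 10³ Pa) = 7.14 × 10⁻⁴ m³ = 0.714 L.

0.714 L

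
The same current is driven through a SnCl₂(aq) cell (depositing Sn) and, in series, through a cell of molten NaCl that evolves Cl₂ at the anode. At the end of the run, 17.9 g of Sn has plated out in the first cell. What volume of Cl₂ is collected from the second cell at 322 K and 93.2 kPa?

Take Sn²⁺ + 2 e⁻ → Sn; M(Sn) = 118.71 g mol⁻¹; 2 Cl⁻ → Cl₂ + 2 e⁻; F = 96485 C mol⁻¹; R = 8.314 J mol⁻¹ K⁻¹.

4.33 L

n(Sn) = 17.9 / 118.71 = 0.1508 mol, so n(e⁻) = 2 × 0.1508 = 0.3016 mol.
The cells are in series, so the same 0.3016 mol of electrons passes through the second cell.
2 Cl⁻ → Cl₂ + 2 e⁻ — 2 mol e⁻ per mol Cl₂, so n(Cl₂) = 0.3016/2 = 0.1508 mol.
V = nRT/P = (0.1508 × 8.314 × 322) / (93.2 × 10³) = 0.00433 m³ = 4.33 L.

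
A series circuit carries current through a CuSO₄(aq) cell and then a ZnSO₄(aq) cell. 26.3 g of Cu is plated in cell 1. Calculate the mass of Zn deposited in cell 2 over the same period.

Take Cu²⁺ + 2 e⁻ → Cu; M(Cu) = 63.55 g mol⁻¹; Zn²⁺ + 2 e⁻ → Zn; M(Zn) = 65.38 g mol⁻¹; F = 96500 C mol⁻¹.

27.1 g

n(Cu) = 26.3 / 63.55 = 0.4138 mol.
Since Cu²⁺ + 2 e⁻ → Cu, n(e⁻) passed = 2 × 0.4138 = 0.8277 mol.
Cells in series carry the same charge, so the same 0.8277 mol of electrons passes through cell 2.
Zn²⁺ + 2 e⁻ → Zn, so n(Zn) = 0.8277 / 2 = 0.4138 mol.
m(Zn) = 0.4138 × 65.38 = 27.1 g.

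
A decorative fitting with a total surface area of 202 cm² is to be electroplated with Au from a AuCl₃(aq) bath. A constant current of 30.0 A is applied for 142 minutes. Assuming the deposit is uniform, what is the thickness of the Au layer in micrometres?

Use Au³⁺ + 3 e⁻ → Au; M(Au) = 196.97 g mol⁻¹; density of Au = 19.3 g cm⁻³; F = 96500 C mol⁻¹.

Q = I·t = 30.00 × 8520.0 = 255600 C; n(e⁻) = 2.649 mol.
n(Au) = n(e⁻)/3 = 0.8829 mol, so m = 0.8829 × 196.97 = 173.9 g.
Volume = m/ρ = 173.9 / 19.3 = 9.011 cm³.
Thickness = V/A = 9.011 / 202 = 0.0446 cm = 446 μm.

446 μm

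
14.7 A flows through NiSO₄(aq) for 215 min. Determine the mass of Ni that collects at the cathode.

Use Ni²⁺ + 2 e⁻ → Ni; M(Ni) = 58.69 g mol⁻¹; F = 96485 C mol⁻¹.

57.7 g

Q = I·t = 14.70 A × 12900 s = 189600 C.
n(e⁻) = Q/F = 189600 / 96485 = 1.965 mol.
Ni²⁺ + 2 e⁻ → Ni, so n(Ni) = n(e⁻)/2 = 0.9827 mol.
m = n·M = 0.9827 × 58.69 = 57.7 g.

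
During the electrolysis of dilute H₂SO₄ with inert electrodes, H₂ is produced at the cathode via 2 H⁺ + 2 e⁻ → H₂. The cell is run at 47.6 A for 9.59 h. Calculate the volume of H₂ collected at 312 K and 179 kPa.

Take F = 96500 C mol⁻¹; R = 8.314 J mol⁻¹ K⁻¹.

123 L

Q = I·t = 47.60 A × 34524 s = 1643000 C.
n(e⁻) = Q/F = 1643000 / 96500 = 17.03 mol.
2 electrons are transferred per H₂ molecule, so n(H₂) = 17.03 / 2 = 8.515 mol.
V = nRT/P = (8.515 × 8.314 × 312) / (179 × 10³ Pa) = 0.123 m³ = 123 L.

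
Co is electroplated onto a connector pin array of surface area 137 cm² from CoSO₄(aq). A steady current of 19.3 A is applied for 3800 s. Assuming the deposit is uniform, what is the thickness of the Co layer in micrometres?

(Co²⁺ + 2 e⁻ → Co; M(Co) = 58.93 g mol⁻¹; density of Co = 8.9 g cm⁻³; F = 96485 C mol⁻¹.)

184 μm

Q = I·t = 19.30 × 3800.0 = 73340 C; n(e⁻) = 0.7601 mol.
n(Co) = n(e⁻)/2 = 0.3801 mol, so m = 0.3801 × 58.93 = 22.40 g.
Volume = m/ρ = 22.40 / 8.9 = 2.517 cm³.
Thickness = V/A = 2.517 / 137 = 0.0184 cm = 184 μm.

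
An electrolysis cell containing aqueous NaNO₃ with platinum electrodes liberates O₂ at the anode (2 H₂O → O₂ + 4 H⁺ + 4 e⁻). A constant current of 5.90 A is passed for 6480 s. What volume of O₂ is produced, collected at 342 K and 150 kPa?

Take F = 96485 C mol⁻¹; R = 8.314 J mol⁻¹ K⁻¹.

1.88 L

Q = I·t = 5.900 A × 6480.0 s = 38230 C.
n(e⁻) = Q/F = 38230 / 96485 = 0.3962 mol.
4 electrons are transferred per O₂ molecule, so n(O₂) = 0.3962 / 4 = 0.09906 mol.
V = nRT/P = (0.09906 × 8.314 × 342) / (150 × 10³ Pa) = 0.00188 m³ = 1.88 L.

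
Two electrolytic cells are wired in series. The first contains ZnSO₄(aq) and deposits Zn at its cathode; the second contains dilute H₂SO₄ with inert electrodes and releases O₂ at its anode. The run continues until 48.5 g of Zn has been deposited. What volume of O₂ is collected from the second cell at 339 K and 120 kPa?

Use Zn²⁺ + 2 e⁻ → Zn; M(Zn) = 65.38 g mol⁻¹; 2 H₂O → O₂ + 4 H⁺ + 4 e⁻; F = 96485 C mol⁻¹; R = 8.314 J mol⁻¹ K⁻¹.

n(Zn) = 48.5 / 65.38 = 0.7418 mol, so n(e⁻) = 2 × 0.7418 = 1.484 mol.
The cells are in series, so the same 1.484 mol of electrons passes through the second cell.
2 H₂O → O₂ + 4 H⁺ + 4 e⁻ — 4 mol e⁻ per mol O₂, so n(O₂) = 1.484/4 = 0.3709 mol.
V = nRT/P = (0.3709 × 8.314 × 339) / (120 × 10³) = 0.00871 m³ = 8.71 L.

8.71 L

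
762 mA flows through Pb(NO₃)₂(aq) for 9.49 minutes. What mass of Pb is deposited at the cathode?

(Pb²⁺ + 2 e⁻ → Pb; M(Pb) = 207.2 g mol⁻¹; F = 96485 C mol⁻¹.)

Q = I·t = 0.7620 A × 569.40 s = 433.9 C.
n(e⁻) = Q/F = 433.9 / 96485 = 0.004497 mol.
Pb²⁺ + 2 e⁻ → Pb, so n(Pb) = n(e⁻)/2 = 0.002248 mol.
m = n·M = 0.002248 × 207.2 = 0.466 g.

0.466 g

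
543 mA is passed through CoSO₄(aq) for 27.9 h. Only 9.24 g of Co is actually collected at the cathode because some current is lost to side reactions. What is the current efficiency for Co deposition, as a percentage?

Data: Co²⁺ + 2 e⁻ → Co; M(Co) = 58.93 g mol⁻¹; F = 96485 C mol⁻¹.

55.5 %

Q = I·t = 0.5430 × 100440 = 54540 C; n(e⁻) = 54540/96485 = 0.5653 mol.
Theoretical n(Co) = n(e⁻)/2 = 0.2826 mol, i.e. m_theo = 0.2826 × 58.93 = 16.66 g.
Efficiency = m_actual / m_theo = 9.24 / 16.66 = 55.5 %.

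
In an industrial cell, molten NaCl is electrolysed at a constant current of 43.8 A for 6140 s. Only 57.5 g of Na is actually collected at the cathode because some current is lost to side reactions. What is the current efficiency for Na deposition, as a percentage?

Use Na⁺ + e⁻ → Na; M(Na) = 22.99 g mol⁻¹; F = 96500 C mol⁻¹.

Q = I·t = 43.80 × 6140.0 = 268900 C; n(e⁻) = 268900/96500 = 2.787 mol.
Theoretical n(Na) = n(e⁻)/1 = 2.787 mol, i.e. m_theo = 2.787 × 22.99 = 64.07 g.
Efficiency = m_actual / m_theo = 57.5 / 64.07 = 89.7 %.

89.7 %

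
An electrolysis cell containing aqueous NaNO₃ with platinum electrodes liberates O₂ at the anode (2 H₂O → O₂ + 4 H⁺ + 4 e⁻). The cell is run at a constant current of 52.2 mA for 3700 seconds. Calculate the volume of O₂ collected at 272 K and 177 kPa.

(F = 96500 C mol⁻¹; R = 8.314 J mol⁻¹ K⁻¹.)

0.00639 L

Q = I·t = 0.05220 A × 3700.0 s = 193.1 C.
n(e⁻) = Q/F = 193.1 / 96500 = 0.002001 mol.
4 electrons are transferred per O₂ molecule, so n(O₂) = 0.002001 / 4 = 0.0005004 mol.
V = nRT/P = (0.0005004 × 8.314 × 272) / (177 × 10³ Pa) = 6.39 × 10⁻⁶ m³ = 0.00639 L.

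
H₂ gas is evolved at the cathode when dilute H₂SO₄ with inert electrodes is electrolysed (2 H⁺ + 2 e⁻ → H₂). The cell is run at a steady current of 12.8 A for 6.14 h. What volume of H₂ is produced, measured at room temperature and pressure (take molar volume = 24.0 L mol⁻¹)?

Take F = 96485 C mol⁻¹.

35.2 L

Q = I·t = 12.80 A × 22104 s = 282900 C.
n(e⁻) = Q/F = 282900 / 96485 = 2.932 mol.
2 electrons are transferred per H₂ molecule, so n(H₂) = 2.932 / 2 = 1.466 mol.
V = n × V_m = 1.466 × 24.0 = 35.2 L.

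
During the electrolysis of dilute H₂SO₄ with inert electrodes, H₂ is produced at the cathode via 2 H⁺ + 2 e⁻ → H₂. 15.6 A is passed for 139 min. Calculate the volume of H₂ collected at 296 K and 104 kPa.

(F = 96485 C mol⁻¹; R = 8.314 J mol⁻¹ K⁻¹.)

Q = I·t = 15.60 A × 8340.0 s = 130100 C.
n(e⁻) = Q/F = 130100 / 96485 = 1.348 mol.
2 electrons are transferred per H₂ molecule, so n(H₂) = 1.348 / 2 = 0.6742 mol.
V = nRT/P = (0.6742 × 8.314 × 296) / (104 × 10³ Pa) = 0.0160 m³ = 16.0 L.

16.0 L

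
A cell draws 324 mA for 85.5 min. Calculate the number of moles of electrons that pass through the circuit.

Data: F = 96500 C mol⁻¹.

0.0172 mol

Q = I·t = 0.3240 A × 5130.0 s = 1662 C.
n(e⁻) = Q/F = 1662 / 96500 = 0.0172 mol.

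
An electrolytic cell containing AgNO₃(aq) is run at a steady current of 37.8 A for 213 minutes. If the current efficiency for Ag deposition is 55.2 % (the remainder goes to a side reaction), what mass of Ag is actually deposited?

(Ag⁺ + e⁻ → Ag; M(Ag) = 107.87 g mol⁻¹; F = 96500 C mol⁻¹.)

Q = I·t = 37.80 × 12780 = 483100 C.
n(e⁻) = 483100/96500 = 5.006 mol; theoretically n(Ag) = 5.006/1 = 5.006 mol, m_theo = 540.0 g.
At 55.2 % efficiency, m_actual = 0.552 × 540.0 = 298 g.

298 g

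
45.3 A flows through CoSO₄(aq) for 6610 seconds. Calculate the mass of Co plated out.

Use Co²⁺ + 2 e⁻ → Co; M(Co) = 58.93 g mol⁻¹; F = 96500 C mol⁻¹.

Q = I·t = 45.30 A × 6610.0 s = 299400 C.
n(e⁻) = Q/F = 299400 / 96500 = 3.103 mol.
Co²⁺ + 2 e⁻ → Co, so n(Co) = n(e⁻)/2 = 1.551 mol.
m = n·M = 1.551 × 58.93 = 91.4 g.

91.4 g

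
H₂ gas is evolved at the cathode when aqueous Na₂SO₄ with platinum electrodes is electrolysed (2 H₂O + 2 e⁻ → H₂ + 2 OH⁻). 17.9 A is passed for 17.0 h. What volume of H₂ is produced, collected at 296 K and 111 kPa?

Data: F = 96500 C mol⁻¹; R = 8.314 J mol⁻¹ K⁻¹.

Q = I·t = 17.90 A × 61200 s = 1095000 C.
n(e⁻) = Q/F = 1095000 / 96500 = 11.35 mol.
2 electrons are transferred per H₂ molecule, so n(H₂) = 11.35 / 2 = 5.676 mol.
V = nRT/P = (5.676 × 8.314 × 296) / (111 × 10³ Pa) = 0.126 m³ = 126 L.

126 L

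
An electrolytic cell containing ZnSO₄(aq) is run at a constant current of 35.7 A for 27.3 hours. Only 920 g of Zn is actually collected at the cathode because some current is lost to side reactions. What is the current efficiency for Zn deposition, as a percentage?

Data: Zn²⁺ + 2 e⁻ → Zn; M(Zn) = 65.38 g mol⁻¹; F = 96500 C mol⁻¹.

77.4 %

Q = I·t = 35.70 × 98280 = 3509000 C; n(e⁻) = 3509000/96500 = 36.36 mol.
Theoretical n(Zn) = n(e⁻)/2 = 18.18 mol, i.e. m_theo = 18.18 × 65.38 = 1189 g.
Efficiency = m_actual / m_theo = 920 / 1189 = 77.4 %.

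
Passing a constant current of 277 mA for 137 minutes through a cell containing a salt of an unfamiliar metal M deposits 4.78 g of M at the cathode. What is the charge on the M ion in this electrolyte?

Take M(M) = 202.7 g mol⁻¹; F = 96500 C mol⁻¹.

Q = I·t = 0.2770 A × 8220.0 s = 2277 C, so n(e⁻) = 2277/96500 = 0.02360 mol.
n(M) deposited = 4.78 / 202.7 = 0.02358 mol.
Electrons per atom = n(e⁻)/n(M) = 0.02360 / 0.02358 = 1.00 ≈ 1, so the ion is M⁺.

+1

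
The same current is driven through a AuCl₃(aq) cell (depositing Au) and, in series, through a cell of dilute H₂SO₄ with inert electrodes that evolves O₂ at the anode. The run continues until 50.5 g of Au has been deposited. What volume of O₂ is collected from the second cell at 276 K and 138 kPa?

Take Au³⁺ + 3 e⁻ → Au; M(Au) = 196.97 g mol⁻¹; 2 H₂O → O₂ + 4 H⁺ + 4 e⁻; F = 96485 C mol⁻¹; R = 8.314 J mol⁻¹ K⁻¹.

3.20 L

n(Au) = 50.5 / 196.97 = 0.2564 mol, so n(e⁻) = 3 × 0.2564 = 0.7692 mol.
The cells are in series, so the same 0.7692 mol of electrons passes through the second cell.
2 H₂O → O₂ + 4 H⁺ + 4 e⁻ — 4 mol e⁻ per mol O₂, so n(O₂) = 0.7692/4 = 0.1923 mol.
V = nRT/P = (0.1923 × 8.314 × 276) / (138 × 10³) = 0.00320 m³ = 3.20 L.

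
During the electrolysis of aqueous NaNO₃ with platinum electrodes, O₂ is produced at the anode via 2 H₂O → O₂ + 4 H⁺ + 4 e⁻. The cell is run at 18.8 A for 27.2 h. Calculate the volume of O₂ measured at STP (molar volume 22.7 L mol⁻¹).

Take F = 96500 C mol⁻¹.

Q = I·t = 18.80 A × 97920 s = 1841000 C.
n(e⁻) = Q/F = 1841000 / 96500 = 19.08 mol.
4 electrons are transferred per O₂ molecule, so n(O₂) = 19.08 / 4 = 4.769 mol.
V = n × V_m = 4.769 × 22.7 = 108 L.

108 L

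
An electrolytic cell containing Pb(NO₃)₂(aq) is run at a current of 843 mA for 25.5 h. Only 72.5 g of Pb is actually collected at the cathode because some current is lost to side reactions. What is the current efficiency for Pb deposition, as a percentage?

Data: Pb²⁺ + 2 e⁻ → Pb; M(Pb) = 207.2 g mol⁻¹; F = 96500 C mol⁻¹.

87.3 %

Q = I·t = 0.8430 × 91800 = 77390 C; n(e⁻) = 77390/96500 = 0.8019 mol.
Theoretical n(Pb) = n(e⁻)/2 = 0.4010 mol, i.e. m_theo = 0.4010 × 207.2 = 83.08 g.
Efficiency = m_actual / m_theo = 72.5 / 83.08 = 87.3 %.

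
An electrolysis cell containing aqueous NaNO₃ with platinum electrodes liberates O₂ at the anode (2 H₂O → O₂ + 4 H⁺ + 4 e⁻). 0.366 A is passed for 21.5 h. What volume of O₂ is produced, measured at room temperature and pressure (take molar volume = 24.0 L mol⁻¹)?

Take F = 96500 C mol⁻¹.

Q = I·t = 0.3660 A × 77400 s = 28330 C.
n(e⁻) = Q/F = 28330 / 96500 = 0.2936 mol.
4 electrons are transferred per O₂ molecule, so n(O₂) = 0.2936 / 4 = 0.07339 mol.
V = n × V_m = 0.07339 × 24.0 = 1.76 L.

1.76 L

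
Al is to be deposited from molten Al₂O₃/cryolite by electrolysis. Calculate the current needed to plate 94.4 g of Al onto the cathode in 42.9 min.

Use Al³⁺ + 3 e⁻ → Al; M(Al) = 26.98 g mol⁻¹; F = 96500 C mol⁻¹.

394 A

n(Al) = 94.4 / 26.98 = 3.499 mol.
n(e⁻) = 3 × 3.499 = 10.50 mol.
Q = n(e⁻)·F = 10.50 × 96500 = 1013000 C.
I = Q/t = 1013000 / 2574.0 s = 394 A.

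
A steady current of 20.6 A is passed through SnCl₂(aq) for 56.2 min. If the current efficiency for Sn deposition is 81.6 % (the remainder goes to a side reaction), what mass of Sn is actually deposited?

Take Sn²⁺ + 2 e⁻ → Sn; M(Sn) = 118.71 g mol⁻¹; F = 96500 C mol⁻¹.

34.9 g

Q = I·t = 20.60 × 3372.0 = 69460 C.
n(e⁻) = 69460/96500 = 0.7198 mol; theoretically n(Sn) = 0.7198/2 = 0.3599 mol, m_theo = 42.73 g.
At 81.6 % efficiency, m_actual = 0.816 × 42.73 = 34.9 g.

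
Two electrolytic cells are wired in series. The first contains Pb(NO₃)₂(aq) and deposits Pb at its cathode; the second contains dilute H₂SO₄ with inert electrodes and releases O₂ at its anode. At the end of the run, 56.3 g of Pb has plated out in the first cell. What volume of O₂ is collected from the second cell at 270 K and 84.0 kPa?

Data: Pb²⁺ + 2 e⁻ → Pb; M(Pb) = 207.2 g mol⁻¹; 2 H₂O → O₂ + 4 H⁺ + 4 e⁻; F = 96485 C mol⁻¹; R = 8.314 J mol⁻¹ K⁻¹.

n(Pb) = 56.3 / 207.2 = 0.2717 mol, so n(e⁻) = 2 × 0.2717 = 0.5434 mol.
The cells are in series, so the same 0.5434 mol of electrons passes through the second cell.
2 H₂O → O₂ + 4 H⁺ + 4 e⁻ — 4 mol e⁻ per mol O₂, so n(O₂) = 0.5434/4 = 0.1359 mol.
V = nRT/P = (0.1359 × 8.314 × 270) / (84.0 × 10³) = 0.00363 m³ = 3.63 L.

3.63 L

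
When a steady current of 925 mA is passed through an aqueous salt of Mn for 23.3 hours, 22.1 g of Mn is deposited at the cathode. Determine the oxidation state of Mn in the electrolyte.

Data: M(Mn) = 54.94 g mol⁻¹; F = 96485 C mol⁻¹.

+2

Q = I·t = 0.9250 A × 83880 s = 77590 C, so n(e⁻) = 77590/96485 = 0.8042 mol.
n(Mn) deposited = 22.1 / 54.94 = 0.4023 mol.
Electrons per atom = n(e⁻)/n(Mn) = 0.8042 / 0.4023 = 2.00 ≈ 2, so the ion is Mn²⁺.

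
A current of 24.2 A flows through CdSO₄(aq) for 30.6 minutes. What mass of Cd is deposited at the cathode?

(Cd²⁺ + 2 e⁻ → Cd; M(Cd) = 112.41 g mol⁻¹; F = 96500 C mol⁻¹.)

Q = I·t = 24.20 A × 1836.0 s = 44430 C.
n(e⁻) = Q/F = 44430 / 96500 = 0.4604 mol.
Cd²⁺ + 2 e⁻ → Cd, so n(Cd) = n(e⁻)/2 = 0.2302 mol.
m = n·M = 0.2302 × 112.41 = 25.9 g.

25.9 g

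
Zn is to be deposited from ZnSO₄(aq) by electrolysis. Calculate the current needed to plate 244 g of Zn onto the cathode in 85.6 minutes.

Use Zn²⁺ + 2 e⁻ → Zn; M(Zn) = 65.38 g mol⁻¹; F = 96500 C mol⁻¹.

n(Zn) = 244 / 65.38 = 3.732 mol.
n(e⁻) = 2 × 3.732 = 7.464 mol.
Q = n(e⁻)·F = 7.464 × 96500 = 720300 C.
I = Q/t = 720300 / 5136.0 s = 140 A.

140 A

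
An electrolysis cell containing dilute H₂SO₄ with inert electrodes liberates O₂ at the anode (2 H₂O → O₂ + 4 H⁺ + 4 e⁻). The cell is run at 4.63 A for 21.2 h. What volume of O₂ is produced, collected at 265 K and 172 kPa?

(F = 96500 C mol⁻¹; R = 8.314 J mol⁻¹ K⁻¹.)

Q = I·t = 4.630 A × 76320 s = 353400 C.
n(e⁻) = Q/F = 353400 / 96500 = 3.662 mol.
4 electrons are transferred per O₂ molecule, so n(O₂) = 3.662 / 4 = 0.9154 mol.
V = nRT/P = (0.9154 × 8.314 × 265) / (172 × 10³ Pa) = 0.0117 m³ = 11.7 L.

11.7 L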